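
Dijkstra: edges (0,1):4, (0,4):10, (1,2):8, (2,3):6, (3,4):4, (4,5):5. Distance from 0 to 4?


Dijkstra from 0:
Distances: {0: 0, 1: 4, 2: 12, 3: 14, 4: 10, 5: 15}
Shortest distance to 4 = 10, path = [0, 4]


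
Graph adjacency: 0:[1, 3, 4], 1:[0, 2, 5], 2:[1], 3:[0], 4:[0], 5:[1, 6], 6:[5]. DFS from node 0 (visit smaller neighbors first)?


DFS stack-based: start with [0]
Visit order: [0, 1, 2, 5, 6, 3, 4]


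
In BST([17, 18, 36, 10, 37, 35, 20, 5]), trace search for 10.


BST root = 17
Search for 10: compare at each node
Path: [17, 10]


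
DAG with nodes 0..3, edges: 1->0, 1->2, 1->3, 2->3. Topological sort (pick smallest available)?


Kahn's algorithm, process smallest node first
Order: [1, 0, 2, 3]


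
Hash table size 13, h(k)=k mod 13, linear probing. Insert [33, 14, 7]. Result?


Insertions: 33->slot 7; 14->slot 1; 7->slot 8
Table: [None, 14, None, None, None, None, None, 33, 7, None, None, None, None]


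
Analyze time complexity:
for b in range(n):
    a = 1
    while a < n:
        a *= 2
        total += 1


Per nesting level: O(n) * O(log n) = O(n log n)
Complexity: O(n log n)


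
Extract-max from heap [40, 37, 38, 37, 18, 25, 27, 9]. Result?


Max = 40
Replace root with last, heapify down
Resulting heap: [38, 37, 27, 37, 18, 25, 9]


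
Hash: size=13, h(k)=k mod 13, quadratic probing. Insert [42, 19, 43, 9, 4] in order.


Insertions: 42->slot 3; 19->slot 6; 43->slot 4; 9->slot 9; 4->slot 5
Table: [None, None, None, 42, 43, 4, 19, None, None, 9, None, None, None]


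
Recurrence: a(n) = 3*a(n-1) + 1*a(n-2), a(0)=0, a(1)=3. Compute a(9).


Build bottom-up:
...a(7)=3567, a(8)=11781, a(9)=3*11781+1*3567=38910


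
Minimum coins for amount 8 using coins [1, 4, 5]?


dp[0]=0; dp[i]=1+min(dp[i-c] for c in coins)
...dp[3]=3, dp[4]=1, dp[5]=1, dp[6]=2, dp[7]=3, dp[8]=2
Minimum coins for 8 = 2


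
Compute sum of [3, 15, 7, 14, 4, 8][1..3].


Prefix sums: [0, 3, 18, 25, 39, 43, 51]
Sum[1..3] = prefix[4] - prefix[1] = 39 - 3 = 36


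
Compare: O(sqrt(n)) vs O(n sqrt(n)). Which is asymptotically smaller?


sublinear grows slower than n^1.5
O(sqrt(n)) is asymptotically smaller; O(n sqrt(n)) grows faster


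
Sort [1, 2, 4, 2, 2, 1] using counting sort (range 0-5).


Count array: [0, 2, 3, 0, 1, 0]
Reconstruct: [1, 1, 2, 2, 2, 4]


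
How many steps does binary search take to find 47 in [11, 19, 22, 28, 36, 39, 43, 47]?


Search for 47:
[0,7] mid=3 arr[3]=28
[4,7] mid=5 arr[5]=39
[6,7] mid=6 arr[6]=43
[7,7] mid=7 arr[7]=47
Total: 4 comparisons


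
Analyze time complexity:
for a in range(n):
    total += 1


Per nesting level: O(n) = O(n)
Complexity: O(n)


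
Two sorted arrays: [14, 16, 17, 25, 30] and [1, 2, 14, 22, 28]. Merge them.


Compare heads, take smaller each step.
Merged: [1, 2, 14, 14, 16, 17, 22, 25, 28, 30]


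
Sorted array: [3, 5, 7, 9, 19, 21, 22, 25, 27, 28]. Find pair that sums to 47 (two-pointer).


Two pointers: lo=0, hi=9
Found pair: (19, 28) summing to 47


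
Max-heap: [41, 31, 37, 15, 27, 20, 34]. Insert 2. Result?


Append 2: [41, 31, 37, 15, 27, 20, 34, 2]
Bubble up: no swaps needed
Result: [41, 31, 37, 15, 27, 20, 34, 2]


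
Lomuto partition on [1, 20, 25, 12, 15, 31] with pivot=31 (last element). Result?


Elements <= 31 go left of pivot.
Result: [1, 20, 25, 12, 15, 31], pivot at index 5


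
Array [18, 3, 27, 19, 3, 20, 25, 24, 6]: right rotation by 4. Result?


Right rotate by 4: [20, 25, 24, 6, 18, 3, 27, 19, 3]


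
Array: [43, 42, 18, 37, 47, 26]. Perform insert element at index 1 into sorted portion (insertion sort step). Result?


After one pass: [42, 43, 18, 37, 47, 26]


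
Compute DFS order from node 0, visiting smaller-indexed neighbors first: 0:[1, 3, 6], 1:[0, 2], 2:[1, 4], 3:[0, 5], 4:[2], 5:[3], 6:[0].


DFS stack-based: start with [0]
Visit order: [0, 1, 2, 4, 3, 5, 6]


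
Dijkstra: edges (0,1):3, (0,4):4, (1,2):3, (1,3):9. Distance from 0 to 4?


Dijkstra from 0:
Distances: {0: 0, 1: 3, 2: 6, 3: 12, 4: 4}
Shortest distance to 4 = 4, path = [0, 4]


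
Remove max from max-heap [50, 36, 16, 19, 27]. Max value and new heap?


Max = 50
Replace root with last, heapify down
Resulting heap: [36, 27, 16, 19]


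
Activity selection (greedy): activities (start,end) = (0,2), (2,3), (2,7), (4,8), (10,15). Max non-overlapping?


Greedy: pick earliest-ending, then skip overlaps.
Selected (4 activities): [(0, 2), (2, 3), (4, 8), (10, 15)]


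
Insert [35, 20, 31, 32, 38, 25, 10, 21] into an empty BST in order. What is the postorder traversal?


Root = 35; build tree by BST insertion.
Postorder traversal: [10, 21, 25, 32, 31, 20, 38, 35]


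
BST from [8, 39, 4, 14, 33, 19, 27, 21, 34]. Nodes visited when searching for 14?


BST root = 8
Search for 14: compare at each node
Path: [8, 39, 14]


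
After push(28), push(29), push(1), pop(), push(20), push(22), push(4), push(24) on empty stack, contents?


push(28) -> [28]
push(29) -> [28, 29]
push(1) -> [28, 29, 1]
pop() returns 1 -> [28, 29]
push(20) -> [28, 29, 20]
push(22) -> [28, 29, 20, 22]
push(4) -> [28, 29, 20, 22, 4]
push(24) -> [28, 29, 20, 22, 4, 24]
Final stack (bottom to top): [28, 29, 20, 22, 4, 24]


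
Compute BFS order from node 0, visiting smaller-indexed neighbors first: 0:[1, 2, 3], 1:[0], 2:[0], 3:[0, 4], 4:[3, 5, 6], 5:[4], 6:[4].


BFS queue: start with [0]
Visit order: [0, 1, 2, 3, 4, 5, 6]


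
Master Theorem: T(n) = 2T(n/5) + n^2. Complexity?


a=2, b=5, c=2. log_5(2)=0.431 < c=2. Case 3: O(n^c) = O(n^2)
Complexity: O(n^2)


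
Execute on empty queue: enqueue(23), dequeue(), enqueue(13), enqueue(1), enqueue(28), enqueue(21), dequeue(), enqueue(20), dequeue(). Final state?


enqueue(23) -> [23]
dequeue() returns 23 -> []
enqueue(13) -> [13]
enqueue(1) -> [13, 1]
enqueue(28) -> [13, 1, 28]
enqueue(21) -> [13, 1, 28, 21]
dequeue() returns 13 -> [1, 28, 21]
enqueue(20) -> [1, 28, 21, 20]
dequeue() returns 1 -> [28, 21, 20]
Final queue (front to back): [28, 21, 20]


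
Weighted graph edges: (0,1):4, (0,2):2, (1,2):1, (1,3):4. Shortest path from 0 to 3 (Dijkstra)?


Dijkstra from 0:
Distances: {0: 0, 1: 3, 2: 2, 3: 7}
Shortest distance to 3 = 7, path = [0, 2, 1, 3]


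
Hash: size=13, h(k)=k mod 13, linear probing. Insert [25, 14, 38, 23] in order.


Insertions: 25->slot 12; 14->slot 1; 38->slot 0; 23->slot 10
Table: [38, 14, None, None, None, None, None, None, None, None, 23, None, 25]


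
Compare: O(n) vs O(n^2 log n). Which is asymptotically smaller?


linear grows slower than n^2 log n
O(n) is asymptotically smaller; O(n^2 log n) grows faster


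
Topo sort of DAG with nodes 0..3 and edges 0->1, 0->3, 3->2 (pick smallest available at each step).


Kahn's algorithm, process smallest node first
Order: [0, 1, 3, 2]


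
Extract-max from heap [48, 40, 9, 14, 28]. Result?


Max = 48
Replace root with last, heapify down
Resulting heap: [40, 28, 9, 14]


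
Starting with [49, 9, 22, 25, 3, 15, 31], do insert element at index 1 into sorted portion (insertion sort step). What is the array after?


After one pass: [9, 49, 22, 25, 3, 15, 31]


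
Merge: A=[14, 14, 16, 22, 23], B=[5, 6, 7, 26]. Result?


Compare heads, take smaller each step.
Merged: [5, 6, 7, 14, 14, 16, 22, 23, 26]


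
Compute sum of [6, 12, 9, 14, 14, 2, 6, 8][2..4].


Prefix sums: [0, 6, 18, 27, 41, 55, 57, 63, 71]
Sum[2..4] = prefix[5] - prefix[2] = 55 - 18 = 37


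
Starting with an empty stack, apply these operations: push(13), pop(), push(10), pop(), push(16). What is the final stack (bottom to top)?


push(13) -> [13]
pop() returns 13 -> []
push(10) -> [10]
pop() returns 10 -> []
push(16) -> [16]
Final stack (bottom to top): [16]


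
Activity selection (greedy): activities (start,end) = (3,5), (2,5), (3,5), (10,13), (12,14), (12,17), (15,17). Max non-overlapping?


Greedy: pick earliest-ending, then skip overlaps.
Selected (3 activities): [(3, 5), (10, 13), (15, 17)]


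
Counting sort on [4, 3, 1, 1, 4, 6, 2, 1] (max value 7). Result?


Count array: [0, 3, 1, 1, 2, 0, 1, 0]
Reconstruct: [1, 1, 1, 2, 3, 4, 4, 6]


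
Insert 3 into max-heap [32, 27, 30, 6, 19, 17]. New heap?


Append 3: [32, 27, 30, 6, 19, 17, 3]
Bubble up: no swaps needed
Result: [32, 27, 30, 6, 19, 17, 3]


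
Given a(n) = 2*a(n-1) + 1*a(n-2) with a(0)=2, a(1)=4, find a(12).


Build bottom-up:
...a(10)=11482, a(11)=27720, a(12)=2*27720+1*11482=66922


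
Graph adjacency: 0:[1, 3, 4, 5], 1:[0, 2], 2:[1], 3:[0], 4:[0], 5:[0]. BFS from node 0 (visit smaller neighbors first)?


BFS queue: start with [0]
Visit order: [0, 1, 3, 4, 5, 2]


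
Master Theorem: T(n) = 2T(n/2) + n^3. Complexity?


a=2, b=2, c=3. log_2(2)=1 < c=3. Case 3: O(n^c) = O(n^3)
Complexity: O(n^3)


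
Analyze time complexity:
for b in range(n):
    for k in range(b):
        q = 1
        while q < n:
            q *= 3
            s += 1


Per nesting level: O(n) * O(n) [triangular over b] * O(log n) = O(n^2 log n)
Complexity: O(n^2 log n)


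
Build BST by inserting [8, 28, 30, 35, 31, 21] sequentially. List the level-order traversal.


Root = 8; build tree by BST insertion.
Level-Order traversal: [8, 28, 21, 30, 35, 31]


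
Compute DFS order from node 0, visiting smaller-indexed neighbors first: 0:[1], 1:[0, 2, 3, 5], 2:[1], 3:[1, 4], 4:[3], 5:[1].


DFS stack-based: start with [0]
Visit order: [0, 1, 2, 3, 4, 5]


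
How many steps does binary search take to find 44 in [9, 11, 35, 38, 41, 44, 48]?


Search for 44:
[0,6] mid=3 arr[3]=38
[4,6] mid=5 arr[5]=44
Total: 2 comparisons


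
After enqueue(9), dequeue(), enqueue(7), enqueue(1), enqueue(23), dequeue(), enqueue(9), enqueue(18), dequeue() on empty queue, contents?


enqueue(9) -> [9]
dequeue() returns 9 -> []
enqueue(7) -> [7]
enqueue(1) -> [7, 1]
enqueue(23) -> [7, 1, 23]
dequeue() returns 7 -> [1, 23]
enqueue(9) -> [1, 23, 9]
enqueue(18) -> [1, 23, 9, 18]
dequeue() returns 1 -> [23, 9, 18]
Final queue (front to back): [23, 9, 18]


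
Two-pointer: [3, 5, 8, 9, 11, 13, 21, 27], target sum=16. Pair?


Two pointers: lo=0, hi=7
Found pair: (3, 13) summing to 16


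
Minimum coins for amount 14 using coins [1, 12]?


dp[0]=0; dp[i]=1+min(dp[i-c] for c in coins)
...dp[9]=9, dp[10]=10, dp[11]=11, dp[12]=1, dp[13]=2, dp[14]=3
Minimum coins for 14 = 3


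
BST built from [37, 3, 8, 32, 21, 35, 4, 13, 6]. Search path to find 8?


BST root = 37
Search for 8: compare at each node
Path: [37, 3, 8]


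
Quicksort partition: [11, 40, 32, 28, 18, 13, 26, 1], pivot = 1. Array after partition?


Elements <= 1 go left of pivot.
Result: [1, 40, 32, 28, 18, 13, 26, 11], pivot at index 0


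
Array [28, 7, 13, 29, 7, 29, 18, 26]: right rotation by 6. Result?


Right rotate by 6: [13, 29, 7, 29, 18, 26, 28, 7]


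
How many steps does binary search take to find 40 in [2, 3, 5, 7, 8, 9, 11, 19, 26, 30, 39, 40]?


Search for 40:
[0,11] mid=5 arr[5]=9
[6,11] mid=8 arr[8]=26
[9,11] mid=10 arr[10]=39
[11,11] mid=11 arr[11]=40
Total: 4 comparisons


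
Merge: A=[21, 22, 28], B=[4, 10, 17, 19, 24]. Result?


Compare heads, take smaller each step.
Merged: [4, 10, 17, 19, 21, 22, 24, 28]


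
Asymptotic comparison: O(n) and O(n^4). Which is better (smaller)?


linear grows slower than quartic
O(n) is asymptotically smaller; O(n^4) grows faster


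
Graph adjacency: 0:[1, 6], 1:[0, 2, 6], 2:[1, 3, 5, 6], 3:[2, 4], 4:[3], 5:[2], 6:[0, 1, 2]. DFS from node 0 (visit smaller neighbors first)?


DFS stack-based: start with [0]
Visit order: [0, 1, 2, 3, 4, 5, 6]


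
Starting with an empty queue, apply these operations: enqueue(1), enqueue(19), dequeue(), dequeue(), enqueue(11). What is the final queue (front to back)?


enqueue(1) -> [1]
enqueue(19) -> [1, 19]
dequeue() returns 1 -> [19]
dequeue() returns 19 -> []
enqueue(11) -> [11]
Final queue (front to back): [11]


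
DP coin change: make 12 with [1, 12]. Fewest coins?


dp[0]=0; dp[i]=1+min(dp[i-c] for c in coins)
...dp[7]=7, dp[8]=8, dp[9]=9, dp[10]=10, dp[11]=11, dp[12]=1
Minimum coins for 12 = 1


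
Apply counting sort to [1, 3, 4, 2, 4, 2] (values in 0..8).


Count array: [0, 1, 2, 1, 2, 0, 0, 0, 0]
Reconstruct: [1, 2, 2, 3, 4, 4]


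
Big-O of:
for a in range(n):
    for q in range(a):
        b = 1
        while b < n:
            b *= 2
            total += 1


Per nesting level: O(n) * O(n) [triangular over a] * O(log n) = O(n^2 log n)
Complexity: O(n^2 log n)


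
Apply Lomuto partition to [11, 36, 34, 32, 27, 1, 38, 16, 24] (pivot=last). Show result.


Elements <= 24 go left of pivot.
Result: [11, 1, 16, 24, 27, 36, 38, 34, 32], pivot at index 3


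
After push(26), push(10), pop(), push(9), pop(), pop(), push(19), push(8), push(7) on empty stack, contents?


push(26) -> [26]
push(10) -> [26, 10]
pop() returns 10 -> [26]
push(9) -> [26, 9]
pop() returns 9 -> [26]
pop() returns 26 -> []
push(19) -> [19]
push(8) -> [19, 8]
push(7) -> [19, 8, 7]
Final stack (bottom to top): [19, 8, 7]


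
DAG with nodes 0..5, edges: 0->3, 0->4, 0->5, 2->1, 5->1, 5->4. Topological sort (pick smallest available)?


Kahn's algorithm, process smallest node first
Order: [0, 2, 3, 5, 1, 4]


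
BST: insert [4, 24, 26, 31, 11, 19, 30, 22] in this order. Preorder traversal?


Root = 4; build tree by BST insertion.
Preorder traversal: [4, 24, 11, 19, 22, 26, 31, 30]


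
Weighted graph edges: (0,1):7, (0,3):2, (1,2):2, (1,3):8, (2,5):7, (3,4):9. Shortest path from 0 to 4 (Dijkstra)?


Dijkstra from 0:
Distances: {0: 0, 1: 7, 2: 9, 3: 2, 4: 11, 5: 16}
Shortest distance to 4 = 11, path = [0, 3, 4]


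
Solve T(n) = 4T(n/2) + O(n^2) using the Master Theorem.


a=4, b=2, c=2. log_2(4)=2 = c=2. Case 2: O(n^c log n) = O(n^2 log n)
Complexity: O(n^2 log n)


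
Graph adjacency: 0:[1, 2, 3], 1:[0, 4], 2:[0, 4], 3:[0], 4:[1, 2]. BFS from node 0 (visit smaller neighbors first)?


BFS queue: start with [0]
Visit order: [0, 1, 2, 3, 4]


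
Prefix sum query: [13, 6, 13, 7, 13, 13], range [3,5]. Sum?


Prefix sums: [0, 13, 19, 32, 39, 52, 65]
Sum[3..5] = prefix[6] - prefix[3] = 65 - 32 = 33


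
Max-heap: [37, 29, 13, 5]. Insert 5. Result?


Append 5: [37, 29, 13, 5, 5]
Bubble up: no swaps needed
Result: [37, 29, 13, 5, 5]


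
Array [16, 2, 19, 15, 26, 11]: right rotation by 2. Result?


Right rotate by 2: [26, 11, 16, 2, 19, 15]


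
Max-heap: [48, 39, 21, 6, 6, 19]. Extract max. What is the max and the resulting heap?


Max = 48
Replace root with last, heapify down
Resulting heap: [39, 19, 21, 6, 6]


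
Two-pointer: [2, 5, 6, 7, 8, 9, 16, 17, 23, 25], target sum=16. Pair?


Two pointers: lo=0, hi=9
Found pair: (7, 9) summing to 16


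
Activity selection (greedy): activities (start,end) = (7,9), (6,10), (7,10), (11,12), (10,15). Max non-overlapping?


Greedy: pick earliest-ending, then skip overlaps.
Selected (2 activities): [(7, 9), (11, 12)]


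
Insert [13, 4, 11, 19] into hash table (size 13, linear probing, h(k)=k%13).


Insertions: 13->slot 0; 4->slot 4; 11->slot 11; 19->slot 6
Table: [13, None, None, None, 4, None, 19, None, None, None, None, 11, None]


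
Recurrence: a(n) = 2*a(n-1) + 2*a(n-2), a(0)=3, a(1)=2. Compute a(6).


Build bottom-up:
...a(4)=68, a(5)=184, a(6)=2*184+2*68=504


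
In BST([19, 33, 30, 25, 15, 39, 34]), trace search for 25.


BST root = 19
Search for 25: compare at each node
Path: [19, 33, 30, 25]


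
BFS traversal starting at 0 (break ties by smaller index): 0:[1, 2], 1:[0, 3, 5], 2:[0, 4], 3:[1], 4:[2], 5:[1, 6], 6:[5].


BFS queue: start with [0]
Visit order: [0, 1, 2, 3, 5, 4, 6]


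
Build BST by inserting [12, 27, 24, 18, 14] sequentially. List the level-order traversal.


Root = 12; build tree by BST insertion.
Level-Order traversal: [12, 27, 24, 18, 14]


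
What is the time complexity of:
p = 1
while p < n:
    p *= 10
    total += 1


Per nesting level: O(log n) = O(log n)
Complexity: O(log n)


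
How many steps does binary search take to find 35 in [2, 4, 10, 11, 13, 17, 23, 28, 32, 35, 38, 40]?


Search for 35:
[0,11] mid=5 arr[5]=17
[6,11] mid=8 arr[8]=32
[9,11] mid=10 arr[10]=38
[9,9] mid=9 arr[9]=35
Total: 4 comparisons


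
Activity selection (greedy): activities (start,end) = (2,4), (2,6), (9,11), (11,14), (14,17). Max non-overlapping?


Greedy: pick earliest-ending, then skip overlaps.
Selected (4 activities): [(2, 4), (9, 11), (11, 14), (14, 17)]


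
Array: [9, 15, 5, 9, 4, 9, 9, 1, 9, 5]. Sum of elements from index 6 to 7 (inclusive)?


Prefix sums: [0, 9, 24, 29, 38, 42, 51, 60, 61, 70, 75]
Sum[6..7] = prefix[8] - prefix[6] = 61 - 51 = 10


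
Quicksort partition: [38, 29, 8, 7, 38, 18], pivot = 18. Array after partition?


Elements <= 18 go left of pivot.
Result: [8, 7, 18, 29, 38, 38], pivot at index 2


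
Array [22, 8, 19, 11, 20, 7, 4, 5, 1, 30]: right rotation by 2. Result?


Right rotate by 2: [1, 30, 22, 8, 19, 11, 20, 7, 4, 5]


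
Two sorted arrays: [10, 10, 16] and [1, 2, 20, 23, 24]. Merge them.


Compare heads, take smaller each step.
Merged: [1, 2, 10, 10, 16, 20, 23, 24]


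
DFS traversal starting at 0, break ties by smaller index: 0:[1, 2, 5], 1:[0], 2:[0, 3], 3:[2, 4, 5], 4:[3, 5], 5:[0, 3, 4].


DFS stack-based: start with [0]
Visit order: [0, 1, 2, 3, 4, 5]


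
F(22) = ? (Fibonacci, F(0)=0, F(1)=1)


F(n)=F(n-1)+F(n-2)
...F(20)=6765, F(21)=10946, F(22)=17711


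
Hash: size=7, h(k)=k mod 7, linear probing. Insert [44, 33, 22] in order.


Insertions: 44->slot 2; 33->slot 5; 22->slot 1
Table: [None, 22, 44, None, None, 33, None]


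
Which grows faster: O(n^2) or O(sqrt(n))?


sublinear grows slower than quadratic
O(sqrt(n)) is asymptotically smaller; O(n^2) grows faster


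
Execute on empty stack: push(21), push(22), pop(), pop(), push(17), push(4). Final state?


push(21) -> [21]
push(22) -> [21, 22]
pop() returns 22 -> [21]
pop() returns 21 -> []
push(17) -> [17]
push(4) -> [17, 4]
Final stack (bottom to top): [17, 4]


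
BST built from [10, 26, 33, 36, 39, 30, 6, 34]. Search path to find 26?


BST root = 10
Search for 26: compare at each node
Path: [10, 26]


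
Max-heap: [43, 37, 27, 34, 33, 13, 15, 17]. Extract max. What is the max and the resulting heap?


Max = 43
Replace root with last, heapify down
Resulting heap: [37, 34, 27, 17, 33, 13, 15]


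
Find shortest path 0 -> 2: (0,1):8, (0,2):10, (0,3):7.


Dijkstra from 0:
Distances: {0: 0, 1: 8, 2: 10, 3: 7}
Shortest distance to 2 = 10, path = [0, 2]


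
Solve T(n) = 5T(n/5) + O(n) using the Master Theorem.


a=5, b=5, c=1. log_5(5)=1 = c=1. Case 2: O(n^c log n) = O(n log n)
Complexity: O(n log n)


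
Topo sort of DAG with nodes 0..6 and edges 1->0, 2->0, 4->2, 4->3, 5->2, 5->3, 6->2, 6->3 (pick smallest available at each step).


Kahn's algorithm, process smallest node first
Order: [1, 4, 5, 6, 2, 0, 3]


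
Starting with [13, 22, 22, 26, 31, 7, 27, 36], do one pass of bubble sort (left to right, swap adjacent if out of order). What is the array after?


After one pass: [13, 22, 22, 26, 7, 27, 31, 36]


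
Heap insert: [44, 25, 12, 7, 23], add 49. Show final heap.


Append 49: [44, 25, 12, 7, 23, 49]
Bubble up: swap idx 5(49) with idx 2(12); swap idx 2(49) with idx 0(44)
Result: [49, 25, 44, 7, 23, 12]


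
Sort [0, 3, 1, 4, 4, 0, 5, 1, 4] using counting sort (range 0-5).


Count array: [2, 2, 0, 1, 3, 1]
Reconstruct: [0, 0, 1, 1, 3, 4, 4, 4, 5]


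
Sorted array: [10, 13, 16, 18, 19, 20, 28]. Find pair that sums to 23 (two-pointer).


Two pointers: lo=0, hi=6
Found pair: (10, 13) summing to 23


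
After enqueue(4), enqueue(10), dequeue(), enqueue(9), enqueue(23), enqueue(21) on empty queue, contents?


enqueue(4) -> [4]
enqueue(10) -> [4, 10]
dequeue() returns 4 -> [10]
enqueue(9) -> [10, 9]
enqueue(23) -> [10, 9, 23]
enqueue(21) -> [10, 9, 23, 21]
Final queue (front to back): [10, 9, 23, 21]


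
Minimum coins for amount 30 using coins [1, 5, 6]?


dp[0]=0; dp[i]=1+min(dp[i-c] for c in coins)
...dp[25]=5, dp[26]=5, dp[27]=5, dp[28]=5, dp[29]=5, dp[30]=5
Minimum coins for 30 = 5


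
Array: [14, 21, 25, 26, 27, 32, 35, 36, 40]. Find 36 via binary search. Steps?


Search for 36:
[0,8] mid=4 arr[4]=27
[5,8] mid=6 arr[6]=35
[7,8] mid=7 arr[7]=36
Total: 3 comparisons


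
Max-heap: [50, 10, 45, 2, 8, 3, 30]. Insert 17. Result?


Append 17: [50, 10, 45, 2, 8, 3, 30, 17]
Bubble up: swap idx 7(17) with idx 3(2); swap idx 3(17) with idx 1(10)
Result: [50, 17, 45, 10, 8, 3, 30, 2]


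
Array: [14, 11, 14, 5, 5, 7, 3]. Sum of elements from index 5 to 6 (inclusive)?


Prefix sums: [0, 14, 25, 39, 44, 49, 56, 59]
Sum[5..6] = prefix[7] - prefix[5] = 59 - 49 = 10


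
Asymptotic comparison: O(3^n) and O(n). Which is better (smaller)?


linear grows slower than exponential (base 3)
O(n) is asymptotically smaller; O(3^n) grows faster


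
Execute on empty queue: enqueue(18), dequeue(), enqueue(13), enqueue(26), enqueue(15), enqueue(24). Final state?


enqueue(18) -> [18]
dequeue() returns 18 -> []
enqueue(13) -> [13]
enqueue(26) -> [13, 26]
enqueue(15) -> [13, 26, 15]
enqueue(24) -> [13, 26, 15, 24]
Final queue (front to back): [13, 26, 15, 24]


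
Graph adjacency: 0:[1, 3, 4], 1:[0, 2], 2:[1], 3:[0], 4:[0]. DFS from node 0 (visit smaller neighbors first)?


DFS stack-based: start with [0]
Visit order: [0, 1, 2, 3, 4]


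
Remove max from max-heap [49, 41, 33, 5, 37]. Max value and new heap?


Max = 49
Replace root with last, heapify down
Resulting heap: [41, 37, 33, 5]


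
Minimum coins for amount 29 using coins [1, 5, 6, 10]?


dp[0]=0; dp[i]=1+min(dp[i-c] for c in coins)
...dp[24]=4, dp[25]=3, dp[26]=3, dp[27]=4, dp[28]=4, dp[29]=5
Minimum coins for 29 = 5


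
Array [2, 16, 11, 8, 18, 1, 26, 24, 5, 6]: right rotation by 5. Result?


Right rotate by 5: [1, 26, 24, 5, 6, 2, 16, 11, 8, 18]


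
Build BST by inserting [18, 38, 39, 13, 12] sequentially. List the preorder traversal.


Root = 18; build tree by BST insertion.
Preorder traversal: [18, 13, 12, 38, 39]


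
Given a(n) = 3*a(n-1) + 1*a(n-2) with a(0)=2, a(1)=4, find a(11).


Build bottom-up:
...a(9)=59734, a(10)=197288, a(11)=3*197288+1*59734=651598


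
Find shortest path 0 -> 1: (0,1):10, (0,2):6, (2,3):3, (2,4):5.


Dijkstra from 0:
Distances: {0: 0, 1: 10, 2: 6, 3: 9, 4: 11}
Shortest distance to 1 = 10, path = [0, 1]


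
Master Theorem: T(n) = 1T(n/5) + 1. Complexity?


a=1, b=5, c=0. log_5(1)=0 = c=0. Case 2: O(n^c log n) = O(log n)
Complexity: O(log n)


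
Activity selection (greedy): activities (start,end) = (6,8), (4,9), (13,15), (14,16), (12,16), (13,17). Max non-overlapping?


Greedy: pick earliest-ending, then skip overlaps.
Selected (2 activities): [(6, 8), (13, 15)]


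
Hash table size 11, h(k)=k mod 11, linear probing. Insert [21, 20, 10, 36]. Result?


Insertions: 21->slot 10; 20->slot 9; 10->slot 0; 36->slot 3
Table: [10, None, None, 36, None, None, None, None, None, 20, 21]


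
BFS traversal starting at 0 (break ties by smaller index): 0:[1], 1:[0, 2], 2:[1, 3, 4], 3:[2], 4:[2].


BFS queue: start with [0]
Visit order: [0, 1, 2, 3, 4]


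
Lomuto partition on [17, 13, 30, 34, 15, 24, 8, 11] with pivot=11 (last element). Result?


Elements <= 11 go left of pivot.
Result: [8, 11, 30, 34, 15, 24, 17, 13], pivot at index 1


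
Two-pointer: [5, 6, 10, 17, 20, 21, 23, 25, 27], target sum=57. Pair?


Two pointers: lo=0, hi=8
No pair sums to 57


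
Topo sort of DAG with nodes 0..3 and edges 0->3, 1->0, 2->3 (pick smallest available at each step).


Kahn's algorithm, process smallest node first
Order: [1, 0, 2, 3]


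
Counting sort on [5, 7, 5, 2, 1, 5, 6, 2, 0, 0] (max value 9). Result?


Count array: [2, 1, 2, 0, 0, 3, 1, 1, 0, 0]
Reconstruct: [0, 0, 1, 2, 2, 5, 5, 5, 6, 7]


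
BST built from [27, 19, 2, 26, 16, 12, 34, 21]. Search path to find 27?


BST root = 27
Search for 27: compare at each node
Path: [27]


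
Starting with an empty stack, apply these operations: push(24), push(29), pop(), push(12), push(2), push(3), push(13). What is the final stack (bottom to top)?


push(24) -> [24]
push(29) -> [24, 29]
pop() returns 29 -> [24]
push(12) -> [24, 12]
push(2) -> [24, 12, 2]
push(3) -> [24, 12, 2, 3]
push(13) -> [24, 12, 2, 3, 13]
Final stack (bottom to top): [24, 12, 2, 3, 13]


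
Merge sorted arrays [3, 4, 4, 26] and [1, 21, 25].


Compare heads, take smaller each step.
Merged: [1, 3, 4, 4, 21, 25, 26]


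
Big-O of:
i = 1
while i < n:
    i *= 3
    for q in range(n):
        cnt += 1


Per nesting level: O(log n) * O(n) = O(n log n)
Complexity: O(n log n)


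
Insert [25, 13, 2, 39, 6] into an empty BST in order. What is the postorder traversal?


Root = 25; build tree by BST insertion.
Postorder traversal: [6, 2, 13, 39, 25]


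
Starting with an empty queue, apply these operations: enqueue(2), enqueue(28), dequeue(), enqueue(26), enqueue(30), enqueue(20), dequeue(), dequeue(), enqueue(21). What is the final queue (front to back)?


enqueue(2) -> [2]
enqueue(28) -> [2, 28]
dequeue() returns 2 -> [28]
enqueue(26) -> [28, 26]
enqueue(30) -> [28, 26, 30]
enqueue(20) -> [28, 26, 30, 20]
dequeue() returns 28 -> [26, 30, 20]
dequeue() returns 26 -> [30, 20]
enqueue(21) -> [30, 20, 21]
Final queue (front to back): [30, 20, 21]


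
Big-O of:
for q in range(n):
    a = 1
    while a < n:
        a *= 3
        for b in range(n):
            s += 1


Per nesting level: O(n) * O(log n) * O(n) = O(n^2 log n)
Complexity: O(n^2 log n)


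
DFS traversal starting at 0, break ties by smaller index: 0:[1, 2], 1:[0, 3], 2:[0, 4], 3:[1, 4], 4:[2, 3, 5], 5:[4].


DFS stack-based: start with [0]
Visit order: [0, 1, 3, 4, 2, 5]


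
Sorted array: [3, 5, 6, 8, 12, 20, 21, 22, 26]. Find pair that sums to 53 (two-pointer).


Two pointers: lo=0, hi=8
No pair sums to 53


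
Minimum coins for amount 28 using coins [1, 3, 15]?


dp[0]=0; dp[i]=1+min(dp[i-c] for c in coins)
...dp[23]=5, dp[24]=4, dp[25]=5, dp[26]=6, dp[27]=5, dp[28]=6
Minimum coins for 28 = 6


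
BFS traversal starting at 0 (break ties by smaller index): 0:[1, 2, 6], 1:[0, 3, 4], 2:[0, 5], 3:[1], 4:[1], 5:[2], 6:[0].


BFS queue: start with [0]
Visit order: [0, 1, 2, 6, 3, 4, 5]


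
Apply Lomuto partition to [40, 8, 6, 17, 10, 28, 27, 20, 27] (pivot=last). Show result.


Elements <= 27 go left of pivot.
Result: [8, 6, 17, 10, 27, 20, 27, 28, 40], pivot at index 6


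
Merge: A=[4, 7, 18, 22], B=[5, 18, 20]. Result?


Compare heads, take smaller each step.
Merged: [4, 5, 7, 18, 18, 20, 22]


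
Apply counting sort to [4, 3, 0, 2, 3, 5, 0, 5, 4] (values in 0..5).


Count array: [2, 0, 1, 2, 2, 2]
Reconstruct: [0, 0, 2, 3, 3, 4, 4, 5, 5]


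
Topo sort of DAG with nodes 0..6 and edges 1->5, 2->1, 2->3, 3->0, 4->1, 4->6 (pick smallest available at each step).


Kahn's algorithm, process smallest node first
Order: [2, 3, 0, 4, 1, 5, 6]


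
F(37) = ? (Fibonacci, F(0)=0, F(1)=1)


F(n)=F(n-1)+F(n-2)
...F(35)=9227465, F(36)=14930352, F(37)=24157817


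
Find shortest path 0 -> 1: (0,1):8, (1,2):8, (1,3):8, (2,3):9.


Dijkstra from 0:
Distances: {0: 0, 1: 8, 2: 16, 3: 16}
Shortest distance to 1 = 8, path = [0, 1]


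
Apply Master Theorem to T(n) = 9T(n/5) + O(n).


a=9, b=5, c=1. log_5(9)=1.365 > c=1. Case 1: O(n^log_b(a)) = O(n^1.365)
Complexity: O(n^1.365)


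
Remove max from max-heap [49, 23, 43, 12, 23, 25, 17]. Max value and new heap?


Max = 49
Replace root with last, heapify down
Resulting heap: [43, 23, 25, 12, 23, 17]


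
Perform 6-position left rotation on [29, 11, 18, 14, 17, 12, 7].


Left rotate by 6: [7, 29, 11, 18, 14, 17, 12]


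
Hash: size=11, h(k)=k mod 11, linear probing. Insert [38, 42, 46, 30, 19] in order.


Insertions: 38->slot 5; 42->slot 9; 46->slot 2; 30->slot 8; 19->slot 10
Table: [None, None, 46, None, None, 38, None, None, 30, 42, 19]


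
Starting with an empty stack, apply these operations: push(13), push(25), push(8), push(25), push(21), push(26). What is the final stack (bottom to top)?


push(13) -> [13]
push(25) -> [13, 25]
push(8) -> [13, 25, 8]
push(25) -> [13, 25, 8, 25]
push(21) -> [13, 25, 8, 25, 21]
push(26) -> [13, 25, 8, 25, 21, 26]
Final stack (bottom to top): [13, 25, 8, 25, 21, 26]


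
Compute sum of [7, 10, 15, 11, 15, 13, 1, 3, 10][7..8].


Prefix sums: [0, 7, 17, 32, 43, 58, 71, 72, 75, 85]
Sum[7..8] = prefix[9] - prefix[7] = 85 - 72 = 13


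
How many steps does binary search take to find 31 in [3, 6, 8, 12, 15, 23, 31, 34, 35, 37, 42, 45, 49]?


Search for 31:
[0,12] mid=6 arr[6]=31
Total: 1 comparisons


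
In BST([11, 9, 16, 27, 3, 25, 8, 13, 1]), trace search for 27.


BST root = 11
Search for 27: compare at each node
Path: [11, 16, 27]


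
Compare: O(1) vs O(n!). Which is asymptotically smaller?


constant grows slower than factorial
O(1) is asymptotically smaller; O(n!) grows faster


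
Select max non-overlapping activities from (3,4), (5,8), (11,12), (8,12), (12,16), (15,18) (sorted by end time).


Greedy: pick earliest-ending, then skip overlaps.
Selected (4 activities): [(3, 4), (5, 8), (11, 12), (12, 16)]


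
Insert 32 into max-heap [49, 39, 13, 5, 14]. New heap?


Append 32: [49, 39, 13, 5, 14, 32]
Bubble up: swap idx 5(32) with idx 2(13)
Result: [49, 39, 32, 5, 14, 13]


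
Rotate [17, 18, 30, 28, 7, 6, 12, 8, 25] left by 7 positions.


Left rotate by 7: [8, 25, 17, 18, 30, 28, 7, 6, 12]


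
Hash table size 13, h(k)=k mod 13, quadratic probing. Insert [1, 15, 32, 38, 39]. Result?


Insertions: 1->slot 1; 15->slot 2; 32->slot 6; 38->slot 12; 39->slot 0
Table: [39, 1, 15, None, None, None, 32, None, None, None, None, None, 38]


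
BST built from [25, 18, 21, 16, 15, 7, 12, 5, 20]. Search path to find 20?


BST root = 25
Search for 20: compare at each node
Path: [25, 18, 21, 20]


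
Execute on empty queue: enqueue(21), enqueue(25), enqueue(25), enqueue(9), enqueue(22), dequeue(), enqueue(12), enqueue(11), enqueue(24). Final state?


enqueue(21) -> [21]
enqueue(25) -> [21, 25]
enqueue(25) -> [21, 25, 25]
enqueue(9) -> [21, 25, 25, 9]
enqueue(22) -> [21, 25, 25, 9, 22]
dequeue() returns 21 -> [25, 25, 9, 22]
enqueue(12) -> [25, 25, 9, 22, 12]
enqueue(11) -> [25, 25, 9, 22, 12, 11]
enqueue(24) -> [25, 25, 9, 22, 12, 11, 24]
Final queue (front to back): [25, 25, 9, 22, 12, 11, 24]


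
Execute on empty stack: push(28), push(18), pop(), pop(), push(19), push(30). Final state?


push(28) -> [28]
push(18) -> [28, 18]
pop() returns 18 -> [28]
pop() returns 28 -> []
push(19) -> [19]
push(30) -> [19, 30]
Final stack (bottom to top): [19, 30]


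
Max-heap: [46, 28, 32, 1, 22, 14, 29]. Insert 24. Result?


Append 24: [46, 28, 32, 1, 22, 14, 29, 24]
Bubble up: swap idx 7(24) with idx 3(1)
Result: [46, 28, 32, 24, 22, 14, 29, 1]


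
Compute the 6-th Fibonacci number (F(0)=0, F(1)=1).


F(n)=F(n-1)+F(n-2)
...F(4)=3, F(5)=5, F(6)=8


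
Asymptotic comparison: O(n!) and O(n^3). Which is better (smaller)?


cubic grows slower than factorial
O(n^3) is asymptotically smaller; O(n!) grows faster


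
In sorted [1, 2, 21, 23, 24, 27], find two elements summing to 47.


Two pointers: lo=0, hi=5
Found pair: (23, 24) summing to 47


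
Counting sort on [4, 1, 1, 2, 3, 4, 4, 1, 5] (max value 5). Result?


Count array: [0, 3, 1, 1, 3, 1]
Reconstruct: [1, 1, 1, 2, 3, 4, 4, 4, 5]


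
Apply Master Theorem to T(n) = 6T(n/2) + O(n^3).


a=6, b=2, c=3. log_2(6)=2.585 < c=3. Case 3: O(n^c) = O(n^3)
Complexity: O(n^3)


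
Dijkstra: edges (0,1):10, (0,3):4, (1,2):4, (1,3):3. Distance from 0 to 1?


Dijkstra from 0:
Distances: {0: 0, 1: 7, 2: 11, 3: 4}
Shortest distance to 1 = 7, path = [0, 3, 1]


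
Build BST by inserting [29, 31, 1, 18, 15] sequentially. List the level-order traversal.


Root = 29; build tree by BST insertion.
Level-Order traversal: [29, 1, 31, 18, 15]


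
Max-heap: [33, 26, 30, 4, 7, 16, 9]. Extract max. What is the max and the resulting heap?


Max = 33
Replace root with last, heapify down
Resulting heap: [30, 26, 16, 4, 7, 9]


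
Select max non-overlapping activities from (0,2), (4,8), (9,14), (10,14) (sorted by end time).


Greedy: pick earliest-ending, then skip overlaps.
Selected (3 activities): [(0, 2), (4, 8), (9, 14)]


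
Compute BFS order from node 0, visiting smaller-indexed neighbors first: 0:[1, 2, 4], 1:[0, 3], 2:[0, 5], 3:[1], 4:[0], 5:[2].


BFS queue: start with [0]
Visit order: [0, 1, 2, 4, 3, 5]


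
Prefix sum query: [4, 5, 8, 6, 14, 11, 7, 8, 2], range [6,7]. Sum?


Prefix sums: [0, 4, 9, 17, 23, 37, 48, 55, 63, 65]
Sum[6..7] = prefix[8] - prefix[6] = 63 - 48 = 15


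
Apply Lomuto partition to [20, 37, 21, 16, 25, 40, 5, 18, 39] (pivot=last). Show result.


Elements <= 39 go left of pivot.
Result: [20, 37, 21, 16, 25, 5, 18, 39, 40], pivot at index 7


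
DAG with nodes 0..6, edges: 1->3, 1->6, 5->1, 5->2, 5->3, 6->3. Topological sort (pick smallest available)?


Kahn's algorithm, process smallest node first
Order: [0, 4, 5, 1, 2, 6, 3]


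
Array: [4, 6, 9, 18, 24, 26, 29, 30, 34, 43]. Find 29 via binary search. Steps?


Search for 29:
[0,9] mid=4 arr[4]=24
[5,9] mid=7 arr[7]=30
[5,6] mid=5 arr[5]=26
[6,6] mid=6 arr[6]=29
Total: 4 comparisons


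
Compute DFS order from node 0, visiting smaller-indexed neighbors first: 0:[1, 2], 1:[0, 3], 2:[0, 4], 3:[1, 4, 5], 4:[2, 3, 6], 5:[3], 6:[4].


DFS stack-based: start with [0]
Visit order: [0, 1, 3, 4, 2, 6, 5]


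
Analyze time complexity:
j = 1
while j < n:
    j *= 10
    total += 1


Per nesting level: O(log n) = O(log n)
Complexity: O(log n)


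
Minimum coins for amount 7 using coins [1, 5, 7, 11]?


dp[0]=0; dp[i]=1+min(dp[i-c] for c in coins)
...dp[2]=2, dp[3]=3, dp[4]=4, dp[5]=1, dp[6]=2, dp[7]=1
Minimum coins for 7 = 1


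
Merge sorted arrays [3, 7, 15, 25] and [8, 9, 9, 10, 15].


Compare heads, take smaller each step.
Merged: [3, 7, 8, 9, 9, 10, 15, 15, 25]


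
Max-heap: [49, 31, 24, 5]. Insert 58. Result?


Append 58: [49, 31, 24, 5, 58]
Bubble up: swap idx 4(58) with idx 1(31); swap idx 1(58) with idx 0(49)
Result: [58, 49, 24, 5, 31]


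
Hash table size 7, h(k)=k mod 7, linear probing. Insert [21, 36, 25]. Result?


Insertions: 21->slot 0; 36->slot 1; 25->slot 4
Table: [21, 36, None, None, 25, None, None]


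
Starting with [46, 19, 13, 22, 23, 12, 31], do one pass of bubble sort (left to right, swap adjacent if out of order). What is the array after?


After one pass: [19, 13, 22, 23, 12, 31, 46]


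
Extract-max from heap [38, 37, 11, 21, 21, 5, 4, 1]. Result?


Max = 38
Replace root with last, heapify down
Resulting heap: [37, 21, 11, 1, 21, 5, 4]


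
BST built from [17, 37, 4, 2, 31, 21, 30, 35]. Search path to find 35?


BST root = 17
Search for 35: compare at each node
Path: [17, 37, 31, 35]


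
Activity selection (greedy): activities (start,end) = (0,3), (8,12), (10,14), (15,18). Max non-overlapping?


Greedy: pick earliest-ending, then skip overlaps.
Selected (3 activities): [(0, 3), (8, 12), (15, 18)]


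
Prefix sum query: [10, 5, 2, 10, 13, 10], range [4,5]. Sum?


Prefix sums: [0, 10, 15, 17, 27, 40, 50]
Sum[4..5] = prefix[6] - prefix[4] = 50 - 27 = 23


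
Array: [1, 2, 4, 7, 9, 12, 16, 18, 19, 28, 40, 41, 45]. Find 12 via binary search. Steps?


Search for 12:
[0,12] mid=6 arr[6]=16
[0,5] mid=2 arr[2]=4
[3,5] mid=4 arr[4]=9
[5,5] mid=5 arr[5]=12
Total: 4 comparisons


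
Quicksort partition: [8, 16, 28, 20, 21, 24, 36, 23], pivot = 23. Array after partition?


Elements <= 23 go left of pivot.
Result: [8, 16, 20, 21, 23, 24, 36, 28], pivot at index 4


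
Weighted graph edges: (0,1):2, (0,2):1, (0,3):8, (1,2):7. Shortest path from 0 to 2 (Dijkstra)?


Dijkstra from 0:
Distances: {0: 0, 1: 2, 2: 1, 3: 8}
Shortest distance to 2 = 1, path = [0, 2]


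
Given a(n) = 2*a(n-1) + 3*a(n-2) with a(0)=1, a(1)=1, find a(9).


Build bottom-up:
...a(7)=1093, a(8)=3281, a(9)=2*3281+3*1093=9841


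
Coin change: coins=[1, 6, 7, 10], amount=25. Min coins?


dp[0]=0; dp[i]=1+min(dp[i-c] for c in coins)
...dp[20]=2, dp[21]=3, dp[22]=3, dp[23]=3, dp[24]=3, dp[25]=4
Minimum coins for 25 = 4


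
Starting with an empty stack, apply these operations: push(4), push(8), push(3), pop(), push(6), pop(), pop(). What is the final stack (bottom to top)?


push(4) -> [4]
push(8) -> [4, 8]
push(3) -> [4, 8, 3]
pop() returns 3 -> [4, 8]
push(6) -> [4, 8, 6]
pop() returns 6 -> [4, 8]
pop() returns 8 -> [4]
Final stack (bottom to top): [4]


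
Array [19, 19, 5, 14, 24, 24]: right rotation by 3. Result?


Right rotate by 3: [14, 24, 24, 19, 19, 5]


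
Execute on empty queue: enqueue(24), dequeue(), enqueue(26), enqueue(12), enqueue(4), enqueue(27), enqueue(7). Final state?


enqueue(24) -> [24]
dequeue() returns 24 -> []
enqueue(26) -> [26]
enqueue(12) -> [26, 12]
enqueue(4) -> [26, 12, 4]
enqueue(27) -> [26, 12, 4, 27]
enqueue(7) -> [26, 12, 4, 27, 7]
Final queue (front to back): [26, 12, 4, 27, 7]


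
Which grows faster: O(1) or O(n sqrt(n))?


constant grows slower than n^1.5
O(1) is asymptotically smaller; O(n sqrt(n)) grows faster


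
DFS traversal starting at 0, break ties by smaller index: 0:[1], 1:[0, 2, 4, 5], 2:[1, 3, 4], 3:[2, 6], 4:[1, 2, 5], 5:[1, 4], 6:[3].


DFS stack-based: start with [0]
Visit order: [0, 1, 2, 3, 6, 4, 5]


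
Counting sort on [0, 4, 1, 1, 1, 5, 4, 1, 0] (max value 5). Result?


Count array: [2, 4, 0, 0, 2, 1]
Reconstruct: [0, 0, 1, 1, 1, 1, 4, 4, 5]


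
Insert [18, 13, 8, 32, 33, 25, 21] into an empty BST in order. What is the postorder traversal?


Root = 18; build tree by BST insertion.
Postorder traversal: [8, 13, 21, 25, 33, 32, 18]


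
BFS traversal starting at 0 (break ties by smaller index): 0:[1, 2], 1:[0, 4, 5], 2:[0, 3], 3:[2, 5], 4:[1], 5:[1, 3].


BFS queue: start with [0]
Visit order: [0, 1, 2, 4, 5, 3]


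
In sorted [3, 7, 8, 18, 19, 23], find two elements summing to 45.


Two pointers: lo=0, hi=5
No pair sums to 45


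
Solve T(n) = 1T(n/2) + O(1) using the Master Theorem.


a=1, b=2, c=0. log_2(1)=0 = c=0. Case 2: O(n^c log n) = O(log n)
Complexity: O(log n)


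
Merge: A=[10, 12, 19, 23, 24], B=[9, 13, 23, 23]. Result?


Compare heads, take smaller each step.
Merged: [9, 10, 12, 13, 19, 23, 23, 23, 24]


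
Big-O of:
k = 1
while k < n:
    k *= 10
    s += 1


Per nesting level: O(log n) = O(log n)
Complexity: O(log n)


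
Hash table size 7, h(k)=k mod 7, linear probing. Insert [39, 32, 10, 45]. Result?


Insertions: 39->slot 4; 32->slot 5; 10->slot 3; 45->slot 6
Table: [None, None, None, 10, 39, 32, 45]


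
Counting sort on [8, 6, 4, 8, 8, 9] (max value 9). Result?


Count array: [0, 0, 0, 0, 1, 0, 1, 0, 3, 1]
Reconstruct: [4, 6, 8, 8, 8, 9]


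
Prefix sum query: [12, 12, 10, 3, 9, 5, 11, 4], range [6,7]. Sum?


Prefix sums: [0, 12, 24, 34, 37, 46, 51, 62, 66]
Sum[6..7] = prefix[8] - prefix[6] = 66 - 51 = 15


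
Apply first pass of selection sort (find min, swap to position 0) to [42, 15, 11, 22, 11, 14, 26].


After one pass: [11, 15, 42, 22, 11, 14, 26]


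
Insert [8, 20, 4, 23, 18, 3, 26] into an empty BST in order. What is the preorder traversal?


Root = 8; build tree by BST insertion.
Preorder traversal: [8, 4, 3, 20, 18, 23, 26]
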